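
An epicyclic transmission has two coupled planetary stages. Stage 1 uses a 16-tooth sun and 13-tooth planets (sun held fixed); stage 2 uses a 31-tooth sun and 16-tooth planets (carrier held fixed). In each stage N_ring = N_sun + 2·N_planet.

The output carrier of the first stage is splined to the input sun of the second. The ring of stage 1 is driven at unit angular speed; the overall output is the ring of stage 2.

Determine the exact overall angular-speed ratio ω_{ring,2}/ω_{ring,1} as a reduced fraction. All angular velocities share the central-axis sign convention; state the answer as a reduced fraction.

Stage 1: N_ring = 16 + 2·13 = 42
Stage 1: 16(ω_s−ω_c) = −42(ω_r−ω_c),  ω_s=0, ω_r=1
Stage 1: 16(0−ω_c) = −42(1−ω_c)  ⇒  58ω_c = 42  ⇒  ω_c = 21/29
  ⇒ ω_c¹/ω_r¹ = 21/29
Stage 2: N_ring = 31 + 2·16 = 63
Stage 2: 31(ω_s−ω_c) = −63(ω_r−ω_c),  ω_c=0, ω_s=1
Stage 2: ω_r = 0 − (31/63)(1−0) = -31/63
  ⇒ ω_r²/ω_s² = -31/63
Coupling ω_s² = ω_c¹ ⇒ overall = 21/29 × -31/63 = -31/87

-31/87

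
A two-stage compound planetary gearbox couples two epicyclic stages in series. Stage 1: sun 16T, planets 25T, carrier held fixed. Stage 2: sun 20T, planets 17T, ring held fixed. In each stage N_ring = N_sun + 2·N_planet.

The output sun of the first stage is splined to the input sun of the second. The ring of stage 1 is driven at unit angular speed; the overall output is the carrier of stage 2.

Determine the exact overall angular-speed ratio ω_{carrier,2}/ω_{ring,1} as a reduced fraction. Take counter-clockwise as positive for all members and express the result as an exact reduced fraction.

Stage 1: N_ring = 16 + 2·25 = 66
Stage 1: 16(ω_s−ω_c) = −66(ω_r−ω_c),  ω_c=0, ω_r=1
Stage 1: ω_s = 0 − (66/16)(1−0) = -33/8
  ⇒ ω_s¹/ω_r¹ = -33/8
Stage 2: N_ring = 20 + 2·17 = 54
Stage 2: 20(ω_s−ω_c) = −54(ω_r−ω_c),  ω_r=0, ω_s=1
Stage 2: 20(1−ω_c) = −54(0−ω_c)  ⇒  74ω_c = 20  ⇒  ω_c = 10/37
  ⇒ ω_c²/ω_s² = 10/37
Coupling ω_s² = ω_s¹ ⇒ overall = -33/8 × 10/37 = -165/148

-165/148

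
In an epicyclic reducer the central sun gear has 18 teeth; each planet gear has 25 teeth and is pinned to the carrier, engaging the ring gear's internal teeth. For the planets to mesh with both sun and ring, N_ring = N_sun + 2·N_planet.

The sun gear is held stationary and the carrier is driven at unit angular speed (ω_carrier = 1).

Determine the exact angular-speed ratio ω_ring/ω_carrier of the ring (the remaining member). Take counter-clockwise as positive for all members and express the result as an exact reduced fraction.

43/34

N_ring = 18 + 2·25 = 68
18(ω_s−ω_c) = −68(ω_r−ω_c),  ω_s=0, ω_c=1
ω_r = 1 − (18/68)(0−1) = 43/34
ω_r/ω_c = 43/34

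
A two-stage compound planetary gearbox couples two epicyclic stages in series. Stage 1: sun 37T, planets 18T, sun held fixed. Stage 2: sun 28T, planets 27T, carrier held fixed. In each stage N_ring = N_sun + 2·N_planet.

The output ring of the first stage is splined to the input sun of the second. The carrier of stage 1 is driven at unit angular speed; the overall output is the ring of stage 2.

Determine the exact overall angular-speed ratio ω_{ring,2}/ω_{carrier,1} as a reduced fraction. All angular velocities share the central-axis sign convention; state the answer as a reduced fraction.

-1540/2993

Stage 1: N_ring = 37 + 2·18 = 73
Stage 1: 37(ω_s−ω_c) = −73(ω_r−ω_c),  ω_s=0, ω_c=1
Stage 1: ω_r = 1 − (37/73)(0−1) = 110/73
  ⇒ ω_r¹/ω_c¹ = 110/73
Stage 2: N_ring = 28 + 2·27 = 82
Stage 2: 28(ω_s−ω_c) = −82(ω_r−ω_c),  ω_c=0, ω_s=1
Stage 2: ω_r = 0 − (28/82)(1−0) = -14/41
  ⇒ ω_r²/ω_s² = -14/41
Coupling ω_s² = ω_r¹ ⇒ overall = 110/73 × -14/41 = -1540/2993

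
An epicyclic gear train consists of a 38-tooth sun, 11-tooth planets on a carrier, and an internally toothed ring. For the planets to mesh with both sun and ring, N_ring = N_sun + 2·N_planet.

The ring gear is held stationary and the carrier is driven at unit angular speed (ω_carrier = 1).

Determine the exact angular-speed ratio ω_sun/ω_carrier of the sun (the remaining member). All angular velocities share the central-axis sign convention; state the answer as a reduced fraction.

49/19

N_ring = 38 + 2·11 = 60
38(ω_s−ω_c) = −60(ω_r−ω_c),  ω_r=0, ω_c=1
ω_s = 1 − (60/38)(0−1) = 49/19
ω_s/ω_c = 49/19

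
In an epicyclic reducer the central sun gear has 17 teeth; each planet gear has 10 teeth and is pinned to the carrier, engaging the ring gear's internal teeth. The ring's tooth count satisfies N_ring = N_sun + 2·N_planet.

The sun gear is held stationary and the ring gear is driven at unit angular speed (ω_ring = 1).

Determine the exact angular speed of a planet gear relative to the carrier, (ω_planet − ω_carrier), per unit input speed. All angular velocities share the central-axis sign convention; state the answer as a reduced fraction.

629/540

N_ring = 17 + 2·10 = 37
17(ω_s−ω_c) = −37(ω_r−ω_c),  ω_s=0, ω_r=1
17(0−ω_c) = −37(1−ω_c)  ⇒  54ω_c = 37  ⇒  ω_c = 37/54
sun–planet: 17·(0−37/54) = −10·(ω_p−ω_c)  ⇒  ω_p−ω_c = −(17/10)·(-37/54) = 629/540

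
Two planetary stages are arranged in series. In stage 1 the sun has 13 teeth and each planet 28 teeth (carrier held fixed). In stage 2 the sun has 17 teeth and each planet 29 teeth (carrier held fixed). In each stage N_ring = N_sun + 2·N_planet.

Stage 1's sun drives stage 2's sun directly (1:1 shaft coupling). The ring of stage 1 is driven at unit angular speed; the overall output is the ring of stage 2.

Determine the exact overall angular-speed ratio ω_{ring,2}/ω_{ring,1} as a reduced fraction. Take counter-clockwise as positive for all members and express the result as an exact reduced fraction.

391/325

Stage 1: N_ring = 13 + 2·28 = 69
Stage 1: 13(ω_s−ω_c) = −69(ω_r−ω_c),  ω_c=0, ω_r=1
Stage 1: ω_s = 0 − (69/13)(1−0) = -69/13
  ⇒ ω_s¹/ω_r¹ = -69/13
Stage 2: N_ring = 17 + 2·29 = 75
Stage 2: 17(ω_s−ω_c) = −75(ω_r−ω_c),  ω_c=0, ω_s=1
Stage 2: ω_r = 0 − (17/75)(1−0) = -17/75
  ⇒ ω_r²/ω_s² = -17/75
Coupling ω_s² = ω_s¹ ⇒ overall = -69/13 × -17/75 = 391/325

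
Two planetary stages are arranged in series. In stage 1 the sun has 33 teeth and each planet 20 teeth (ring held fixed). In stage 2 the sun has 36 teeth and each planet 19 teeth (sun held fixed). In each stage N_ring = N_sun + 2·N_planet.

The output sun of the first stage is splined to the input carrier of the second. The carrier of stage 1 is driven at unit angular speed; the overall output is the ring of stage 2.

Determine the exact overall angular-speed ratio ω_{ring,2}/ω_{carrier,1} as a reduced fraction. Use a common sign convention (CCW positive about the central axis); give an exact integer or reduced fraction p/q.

530/111

Stage 1: N_ring = 33 + 2·20 = 73
Stage 1: 33(ω_s−ω_c) = −73(ω_r−ω_c),  ω_r=0, ω_c=1
Stage 1: ω_s = 1 − (73/33)(0−1) = 106/33
  ⇒ ω_s¹/ω_c¹ = 106/33
Stage 2: N_ring = 36 + 2·19 = 74
Stage 2: 36(ω_s−ω_c) = −74(ω_r−ω_c),  ω_s=0, ω_c=1
Stage 2: ω_r = 1 − (36/74)(0−1) = 55/37
  ⇒ ω_r²/ω_c² = 55/37
Coupling ω_c² = ω_s¹ ⇒ overall = 106/33 × 55/37 = 530/111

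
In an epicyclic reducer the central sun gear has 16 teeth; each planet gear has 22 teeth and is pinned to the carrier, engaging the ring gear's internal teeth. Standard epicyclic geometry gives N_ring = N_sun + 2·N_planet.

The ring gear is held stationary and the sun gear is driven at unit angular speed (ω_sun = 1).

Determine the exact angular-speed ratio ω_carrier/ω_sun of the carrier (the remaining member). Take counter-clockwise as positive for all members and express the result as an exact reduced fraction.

4/19

N_ring = 16 + 2·22 = 60
16(ω_s−ω_c) = −60(ω_r−ω_c),  ω_r=0, ω_s=1
16(1−ω_c) = −60(0−ω_c)  ⇒  76ω_c = 16  ⇒  ω_c = 4/19
ω_c/ω_s = 4/19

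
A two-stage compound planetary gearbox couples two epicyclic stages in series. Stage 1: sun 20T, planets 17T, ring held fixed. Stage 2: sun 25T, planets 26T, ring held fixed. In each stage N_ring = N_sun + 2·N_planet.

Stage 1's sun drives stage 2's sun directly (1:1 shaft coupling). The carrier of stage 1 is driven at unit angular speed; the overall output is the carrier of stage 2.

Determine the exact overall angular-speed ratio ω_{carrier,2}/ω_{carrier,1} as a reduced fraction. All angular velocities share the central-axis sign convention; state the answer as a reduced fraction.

Stage 1: N_ring = 20 + 2·17 = 54
Stage 1: 20(ω_s−ω_c) = −54(ω_r−ω_c),  ω_r=0, ω_c=1
Stage 1: ω_s = 1 − (54/20)(0−1) = 37/10
  ⇒ ω_s¹/ω_c¹ = 37/10
Stage 2: N_ring = 25 + 2·26 = 77
Stage 2: 25(ω_s−ω_c) = −77(ω_r−ω_c),  ω_r=0, ω_s=1
Stage 2: 25(1−ω_c) = −77(0−ω_c)  ⇒  102ω_c = 25  ⇒  ω_c = 25/102
  ⇒ ω_c²/ω_s² = 25/102
Coupling ω_s² = ω_s¹ ⇒ overall = 37/10 × 25/102 = 185/204

185/204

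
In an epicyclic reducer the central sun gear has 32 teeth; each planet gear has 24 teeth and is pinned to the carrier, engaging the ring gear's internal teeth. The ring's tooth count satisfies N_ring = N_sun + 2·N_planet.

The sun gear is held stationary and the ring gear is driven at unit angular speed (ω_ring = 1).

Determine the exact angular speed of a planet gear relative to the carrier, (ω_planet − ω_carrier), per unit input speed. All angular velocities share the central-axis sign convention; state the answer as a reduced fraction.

N_ring = 32 + 2·24 = 80
32(ω_s−ω_c) = −80(ω_r−ω_c),  ω_s=0, ω_r=1
32(0−ω_c) = −80(1−ω_c)  ⇒  112ω_c = 80  ⇒  ω_c = 5/7
sun–planet: 32·(0−5/7) = −24·(ω_p−ω_c)  ⇒  ω_p−ω_c = −(32/24)·(-5/7) = 20/21

20/21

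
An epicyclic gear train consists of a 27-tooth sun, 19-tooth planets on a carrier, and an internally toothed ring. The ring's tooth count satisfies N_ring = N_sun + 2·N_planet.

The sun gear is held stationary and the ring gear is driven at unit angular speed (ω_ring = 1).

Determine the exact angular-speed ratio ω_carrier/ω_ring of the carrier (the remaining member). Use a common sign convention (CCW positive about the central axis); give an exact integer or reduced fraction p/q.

65/92

N_ring = 27 + 2·19 = 65
27(ω_s−ω_c) = −65(ω_r−ω_c),  ω_s=0, ω_r=1
27(0−ω_c) = −65(1−ω_c)  ⇒  92ω_c = 65  ⇒  ω_c = 65/92
ω_c/ω_r = 65/92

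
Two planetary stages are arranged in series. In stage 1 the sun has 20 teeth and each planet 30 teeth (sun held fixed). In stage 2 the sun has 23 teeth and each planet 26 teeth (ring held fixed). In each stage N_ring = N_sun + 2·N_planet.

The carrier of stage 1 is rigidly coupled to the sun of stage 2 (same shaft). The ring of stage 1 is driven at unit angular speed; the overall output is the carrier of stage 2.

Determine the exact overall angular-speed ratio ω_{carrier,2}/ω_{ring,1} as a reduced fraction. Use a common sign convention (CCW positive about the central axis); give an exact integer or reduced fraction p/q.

Stage 1: N_ring = 20 + 2·30 = 80
Stage 1: 20(ω_s−ω_c) = −80(ω_r−ω_c),  ω_s=0, ω_r=1
Stage 1: 20(0−ω_c) = −80(1−ω_c)  ⇒  100ω_c = 80  ⇒  ω_c = 4/5
  ⇒ ω_c¹/ω_r¹ = 4/5
Stage 2: N_ring = 23 + 2·26 = 75
Stage 2: 23(ω_s−ω_c) = −75(ω_r−ω_c),  ω_r=0, ω_s=1
Stage 2: 23(1−ω_c) = −75(0−ω_c)  ⇒  98ω_c = 23  ⇒  ω_c = 23/98
  ⇒ ω_c²/ω_s² = 23/98
Coupling ω_s² = ω_c¹ ⇒ overall = 4/5 × 23/98 = 46/245

46/245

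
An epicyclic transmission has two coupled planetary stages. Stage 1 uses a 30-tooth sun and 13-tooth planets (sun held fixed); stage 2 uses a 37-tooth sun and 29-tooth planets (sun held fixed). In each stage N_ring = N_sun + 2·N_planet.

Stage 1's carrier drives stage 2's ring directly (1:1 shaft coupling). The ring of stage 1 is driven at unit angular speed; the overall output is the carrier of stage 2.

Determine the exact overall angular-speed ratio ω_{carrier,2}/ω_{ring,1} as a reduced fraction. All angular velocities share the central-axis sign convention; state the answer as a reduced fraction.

665/1419

Stage 1: N_ring = 30 + 2·13 = 56
Stage 1: 30(ω_s−ω_c) = −56(ω_r−ω_c),  ω_s=0, ω_r=1
Stage 1: 30(0−ω_c) = −56(1−ω_c)  ⇒  86ω_c = 56  ⇒  ω_c = 28/43
  ⇒ ω_c¹/ω_r¹ = 28/43
Stage 2: N_ring = 37 + 2·29 = 95
Stage 2: 37(ω_s−ω_c) = −95(ω_r−ω_c),  ω_s=0, ω_r=1
Stage 2: 37(0−ω_c) = −95(1−ω_c)  ⇒  132ω_c = 95  ⇒  ω_c = 95/132
  ⇒ ω_c²/ω_r² = 95/132
Coupling ω_r² = ω_c¹ ⇒ overall = 28/43 × 95/132 = 665/1419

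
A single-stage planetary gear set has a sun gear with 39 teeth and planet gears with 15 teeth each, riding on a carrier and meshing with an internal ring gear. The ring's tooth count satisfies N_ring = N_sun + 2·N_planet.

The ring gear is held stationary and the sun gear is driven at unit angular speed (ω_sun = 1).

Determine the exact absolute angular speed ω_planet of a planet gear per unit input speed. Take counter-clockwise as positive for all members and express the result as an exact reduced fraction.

-13/10

N_ring = 39 + 2·15 = 69
39(ω_s−ω_c) = −69(ω_r−ω_c),  ω_r=0, ω_s=1
39(1−ω_c) = −69(0−ω_c)  ⇒  108ω_c = 39  ⇒  ω_c = 13/36
sun–planet: 39·(1−13/36) = −15·(ω_p−ω_c)  ⇒  ω_p−ω_c = −(39/15)·(23/36) = -299/180
ω_p = 13/36 − 299/180 = -13/10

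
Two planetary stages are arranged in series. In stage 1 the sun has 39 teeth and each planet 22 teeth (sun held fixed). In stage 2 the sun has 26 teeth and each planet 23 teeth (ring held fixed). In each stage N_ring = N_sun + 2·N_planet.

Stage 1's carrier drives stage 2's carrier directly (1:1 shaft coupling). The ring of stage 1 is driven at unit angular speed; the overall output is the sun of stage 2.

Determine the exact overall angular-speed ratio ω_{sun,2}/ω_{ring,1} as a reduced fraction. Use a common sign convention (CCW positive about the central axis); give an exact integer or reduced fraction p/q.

4067/1586

Stage 1: N_ring = 39 + 2·22 = 83
Stage 1: 39(ω_s−ω_c) = −83(ω_r−ω_c),  ω_s=0, ω_r=1
Stage 1: 39(0−ω_c) = −83(1−ω_c)  ⇒  122ω_c = 83  ⇒  ω_c = 83/122
  ⇒ ω_c¹/ω_r¹ = 83/122
Stage 2: N_ring = 26 + 2·23 = 72
Stage 2: 26(ω_s−ω_c) = −72(ω_r−ω_c),  ω_r=0, ω_c=1
Stage 2: ω_s = 1 − (72/26)(0−1) = 49/13
  ⇒ ω_s²/ω_c² = 49/13
Coupling ω_c² = ω_c¹ ⇒ overall = 83/122 × 49/13 = 4067/1586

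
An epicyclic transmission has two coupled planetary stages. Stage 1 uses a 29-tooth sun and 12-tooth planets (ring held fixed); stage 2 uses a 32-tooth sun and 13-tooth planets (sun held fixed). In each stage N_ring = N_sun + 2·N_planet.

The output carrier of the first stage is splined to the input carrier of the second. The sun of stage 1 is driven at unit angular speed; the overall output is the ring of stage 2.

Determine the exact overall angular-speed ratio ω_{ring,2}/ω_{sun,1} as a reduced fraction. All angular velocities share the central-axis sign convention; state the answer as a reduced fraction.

Stage 1: N_ring = 29 + 2·12 = 53
Stage 1: 29(ω_s−ω_c) = −53(ω_r−ω_c),  ω_r=0, ω_s=1
Stage 1: 29(1−ω_c) = −53(0−ω_c)  ⇒  82ω_c = 29  ⇒  ω_c = 29/82
  ⇒ ω_c¹/ω_s¹ = 29/82
Stage 2: N_ring = 32 + 2·13 = 58
Stage 2: 32(ω_s−ω_c) = −58(ω_r−ω_c),  ω_s=0, ω_c=1
Stage 2: ω_r = 1 − (32/58)(0−1) = 45/29
  ⇒ ω_r²/ω_c² = 45/29
Coupling ω_c² = ω_c¹ ⇒ overall = 29/82 × 45/29 = 45/82

45/82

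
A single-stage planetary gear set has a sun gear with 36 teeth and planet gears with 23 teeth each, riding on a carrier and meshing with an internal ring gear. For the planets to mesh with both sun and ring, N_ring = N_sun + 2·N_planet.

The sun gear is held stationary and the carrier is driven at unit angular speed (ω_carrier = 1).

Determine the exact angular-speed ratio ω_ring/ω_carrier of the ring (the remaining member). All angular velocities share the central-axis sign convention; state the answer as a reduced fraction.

59/41

N_ring = 36 + 2·23 = 82
36(ω_s−ω_c) = −82(ω_r−ω_c),  ω_s=0, ω_c=1
ω_r = 1 − (36/82)(0−1) = 59/41
ω_r/ω_c = 59/41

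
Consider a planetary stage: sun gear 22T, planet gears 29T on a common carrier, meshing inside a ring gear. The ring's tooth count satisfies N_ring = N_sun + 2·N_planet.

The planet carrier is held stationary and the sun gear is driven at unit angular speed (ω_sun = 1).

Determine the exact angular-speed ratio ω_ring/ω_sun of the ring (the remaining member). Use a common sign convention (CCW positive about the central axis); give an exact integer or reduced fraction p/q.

-11/40

N_ring = 22 + 2·29 = 80
22(ω_s−ω_c) = −80(ω_r−ω_c),  ω_c=0, ω_s=1
ω_r = 0 − (22/80)(1−0) = -11/40
ω_r/ω_s = -11/40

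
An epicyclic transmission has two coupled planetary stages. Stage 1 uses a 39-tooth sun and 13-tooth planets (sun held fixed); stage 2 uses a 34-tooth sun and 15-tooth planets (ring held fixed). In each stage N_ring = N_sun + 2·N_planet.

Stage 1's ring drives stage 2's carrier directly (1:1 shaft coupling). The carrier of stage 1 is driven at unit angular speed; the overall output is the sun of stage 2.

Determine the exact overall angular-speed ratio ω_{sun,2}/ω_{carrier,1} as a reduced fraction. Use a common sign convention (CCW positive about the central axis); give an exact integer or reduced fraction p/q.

392/85

Stage 1: N_ring = 39 + 2·13 = 65
Stage 1: 39(ω_s−ω_c) = −65(ω_r−ω_c),  ω_s=0, ω_c=1
Stage 1: ω_r = 1 − (39/65)(0−1) = 8/5
  ⇒ ω_r¹/ω_c¹ = 8/5
Stage 2: N_ring = 34 + 2·15 = 64
Stage 2: 34(ω_s−ω_c) = −64(ω_r−ω_c),  ω_r=0, ω_c=1
Stage 2: ω_s = 1 − (64/34)(0−1) = 49/17
  ⇒ ω_s²/ω_c² = 49/17
Coupling ω_c² = ω_r¹ ⇒ overall = 8/5 × 49/17 = 392/85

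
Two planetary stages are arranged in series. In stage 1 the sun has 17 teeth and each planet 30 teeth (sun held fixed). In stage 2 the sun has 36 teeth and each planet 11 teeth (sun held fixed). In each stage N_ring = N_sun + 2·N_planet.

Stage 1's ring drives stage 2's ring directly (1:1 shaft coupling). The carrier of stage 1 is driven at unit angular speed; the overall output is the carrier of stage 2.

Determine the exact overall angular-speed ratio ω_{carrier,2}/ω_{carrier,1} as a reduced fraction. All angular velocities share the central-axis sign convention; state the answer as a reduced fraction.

Stage 1: N_ring = 17 + 2·30 = 77
Stage 1: 17(ω_s−ω_c) = −77(ω_r−ω_c),  ω_s=0, ω_c=1
Stage 1: ω_r = 1 − (17/77)(0−1) = 94/77
  ⇒ ω_r¹/ω_c¹ = 94/77
Stage 2: N_ring = 36 + 2·11 = 58
Stage 2: 36(ω_s−ω_c) = −58(ω_r−ω_c),  ω_s=0, ω_r=1
Stage 2: 36(0−ω_c) = −58(1−ω_c)  ⇒  94ω_c = 58  ⇒  ω_c = 29/47
  ⇒ ω_c²/ω_r² = 29/47
Coupling ω_r² = ω_r¹ ⇒ overall = 94/77 × 29/47 = 58/77

58/77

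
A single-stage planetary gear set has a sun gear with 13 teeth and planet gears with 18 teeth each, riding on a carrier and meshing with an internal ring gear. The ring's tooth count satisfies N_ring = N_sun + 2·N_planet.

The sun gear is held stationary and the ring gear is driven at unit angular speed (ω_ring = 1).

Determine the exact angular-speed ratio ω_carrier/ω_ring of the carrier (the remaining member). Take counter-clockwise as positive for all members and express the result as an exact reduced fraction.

49/62

N_ring = 13 + 2·18 = 49
13(ω_s−ω_c) = −49(ω_r−ω_c),  ω_s=0, ω_r=1
13(0−ω_c) = −49(1−ω_c)  ⇒  62ω_c = 49  ⇒  ω_c = 49/62
ω_c/ω_r = 49/62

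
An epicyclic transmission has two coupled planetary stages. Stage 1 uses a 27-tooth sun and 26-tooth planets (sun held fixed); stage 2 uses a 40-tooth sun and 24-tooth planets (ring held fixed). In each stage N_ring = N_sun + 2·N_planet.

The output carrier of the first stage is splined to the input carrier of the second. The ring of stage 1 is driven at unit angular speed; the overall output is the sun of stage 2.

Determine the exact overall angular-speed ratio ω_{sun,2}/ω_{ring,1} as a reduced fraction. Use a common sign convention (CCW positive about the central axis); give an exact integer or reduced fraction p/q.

632/265

Stage 1: N_ring = 27 + 2·26 = 79
Stage 1: 27(ω_s−ω_c) = −79(ω_r−ω_c),  ω_s=0, ω_r=1
Stage 1: 27(0−ω_c) = −79(1−ω_c)  ⇒  106ω_c = 79  ⇒  ω_c = 79/106
  ⇒ ω_c¹/ω_r¹ = 79/106
Stage 2: N_ring = 40 + 2·24 = 88
Stage 2: 40(ω_s−ω_c) = −88(ω_r−ω_c),  ω_r=0, ω_c=1
Stage 2: ω_s = 1 − (88/40)(0−1) = 16/5
  ⇒ ω_s²/ω_c² = 16/5
Coupling ω_c² = ω_c¹ ⇒ overall = 79/106 × 16/5 = 632/265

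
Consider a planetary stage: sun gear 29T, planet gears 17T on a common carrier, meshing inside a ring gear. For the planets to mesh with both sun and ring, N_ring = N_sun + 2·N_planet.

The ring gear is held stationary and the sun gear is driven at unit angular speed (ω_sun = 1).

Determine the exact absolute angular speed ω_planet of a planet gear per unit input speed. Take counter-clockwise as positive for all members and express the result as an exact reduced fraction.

-29/34

N_ring = 29 + 2·17 = 63
29(ω_s−ω_c) = −63(ω_r−ω_c),  ω_r=0, ω_s=1
29(1−ω_c) = −63(0−ω_c)  ⇒  92ω_c = 29  ⇒  ω_c = 29/92
sun–planet: 29·(1−29/92) = −17·(ω_p−ω_c)  ⇒  ω_p−ω_c = −(29/17)·(63/92) = -1827/1564
ω_p = 29/92 − 1827/1564 = -29/34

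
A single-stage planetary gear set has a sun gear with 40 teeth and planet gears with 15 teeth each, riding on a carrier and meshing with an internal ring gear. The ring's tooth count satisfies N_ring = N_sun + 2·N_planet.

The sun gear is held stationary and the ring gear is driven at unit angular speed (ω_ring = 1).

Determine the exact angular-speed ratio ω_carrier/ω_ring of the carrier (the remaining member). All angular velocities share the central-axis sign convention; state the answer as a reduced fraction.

N_ring = 40 + 2·15 = 70
40(ω_s−ω_c) = −70(ω_r−ω_c),  ω_s=0, ω_r=1
40(0−ω_c) = −70(1−ω_c)  ⇒  110ω_c = 70  ⇒  ω_c = 7/11
ω_c/ω_r = 7/11

7/11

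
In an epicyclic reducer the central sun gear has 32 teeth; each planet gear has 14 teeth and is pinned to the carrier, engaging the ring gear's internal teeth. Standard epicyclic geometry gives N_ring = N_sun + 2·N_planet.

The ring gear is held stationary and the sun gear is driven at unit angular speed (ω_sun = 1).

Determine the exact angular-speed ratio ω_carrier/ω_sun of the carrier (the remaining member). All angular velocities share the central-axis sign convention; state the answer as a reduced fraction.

N_ring = 32 + 2·14 = 60
32(ω_s−ω_c) = −60(ω_r−ω_c),  ω_r=0, ω_s=1
32(1−ω_c) = −60(0−ω_c)  ⇒  92ω_c = 32  ⇒  ω_c = 8/23
ω_c/ω_s = 8/23

8/23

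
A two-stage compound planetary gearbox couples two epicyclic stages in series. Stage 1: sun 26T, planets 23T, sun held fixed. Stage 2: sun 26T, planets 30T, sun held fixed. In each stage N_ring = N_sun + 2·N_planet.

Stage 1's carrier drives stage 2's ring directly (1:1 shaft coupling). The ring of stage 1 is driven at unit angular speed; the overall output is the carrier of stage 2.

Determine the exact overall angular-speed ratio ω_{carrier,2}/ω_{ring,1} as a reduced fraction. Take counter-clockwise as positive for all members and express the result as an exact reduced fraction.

387/686

Stage 1: N_ring = 26 + 2·23 = 72
Stage 1: 26(ω_s−ω_c) = −72(ω_r−ω_c),  ω_s=0, ω_r=1
Stage 1: 26(0−ω_c) = −72(1−ω_c)  ⇒  98ω_c = 72  ⇒  ω_c = 36/49
  ⇒ ω_c¹/ω_r¹ = 36/49
Stage 2: N_ring = 26 + 2·30 = 86
Stage 2: 26(ω_s−ω_c) = −86(ω_r−ω_c),  ω_s=0, ω_r=1
Stage 2: 26(0−ω_c) = −86(1−ω_c)  ⇒  112ω_c = 86  ⇒  ω_c = 43/56
  ⇒ ω_c²/ω_r² = 43/56
Coupling ω_r² = ω_c¹ ⇒ overall = 36/49 × 43/56 = 387/686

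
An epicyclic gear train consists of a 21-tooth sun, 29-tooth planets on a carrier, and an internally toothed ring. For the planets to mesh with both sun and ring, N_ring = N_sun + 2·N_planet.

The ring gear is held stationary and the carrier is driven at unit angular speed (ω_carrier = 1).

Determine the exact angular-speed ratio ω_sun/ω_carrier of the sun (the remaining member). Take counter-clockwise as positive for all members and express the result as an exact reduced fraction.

100/21

N_ring = 21 + 2·29 = 79
21(ω_s−ω_c) = −79(ω_r−ω_c),  ω_r=0, ω_c=1
ω_s = 1 − (79/21)(0−1) = 100/21
ω_s/ω_c = 100/21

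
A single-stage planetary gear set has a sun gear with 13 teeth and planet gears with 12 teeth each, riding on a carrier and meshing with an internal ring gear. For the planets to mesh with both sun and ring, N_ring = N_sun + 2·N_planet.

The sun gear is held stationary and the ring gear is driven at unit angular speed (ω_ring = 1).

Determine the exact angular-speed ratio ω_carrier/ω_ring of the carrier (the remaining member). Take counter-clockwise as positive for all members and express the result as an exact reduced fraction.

37/50

N_ring = 13 + 2·12 = 37
13(ω_s−ω_c) = −37(ω_r−ω_c),  ω_s=0, ω_r=1
13(0−ω_c) = −37(1−ω_c)  ⇒  50ω_c = 37  ⇒  ω_c = 37/50
ω_c/ω_r = 37/50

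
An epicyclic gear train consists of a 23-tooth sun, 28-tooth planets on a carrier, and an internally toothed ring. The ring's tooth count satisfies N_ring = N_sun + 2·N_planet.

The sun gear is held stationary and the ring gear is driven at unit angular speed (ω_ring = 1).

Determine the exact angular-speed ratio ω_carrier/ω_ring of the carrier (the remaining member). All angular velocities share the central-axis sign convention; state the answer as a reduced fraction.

N_ring = 23 + 2·28 = 79
23(ω_s−ω_c) = −79(ω_r−ω_c),  ω_s=0, ω_r=1
23(0−ω_c) = −79(1−ω_c)  ⇒  102ω_c = 79  ⇒  ω_c = 79/102
ω_c/ω_r = 79/102

79/102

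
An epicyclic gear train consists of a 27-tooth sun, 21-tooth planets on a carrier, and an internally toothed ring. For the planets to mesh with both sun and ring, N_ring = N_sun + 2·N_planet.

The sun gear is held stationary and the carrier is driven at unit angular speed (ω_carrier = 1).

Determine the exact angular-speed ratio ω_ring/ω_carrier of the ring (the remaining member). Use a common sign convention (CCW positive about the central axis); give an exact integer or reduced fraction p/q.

N_ring = 27 + 2·21 = 69
27(ω_s−ω_c) = −69(ω_r−ω_c),  ω_s=0, ω_c=1
ω_r = 1 − (27/69)(0−1) = 32/23
ω_r/ω_c = 32/23

32/23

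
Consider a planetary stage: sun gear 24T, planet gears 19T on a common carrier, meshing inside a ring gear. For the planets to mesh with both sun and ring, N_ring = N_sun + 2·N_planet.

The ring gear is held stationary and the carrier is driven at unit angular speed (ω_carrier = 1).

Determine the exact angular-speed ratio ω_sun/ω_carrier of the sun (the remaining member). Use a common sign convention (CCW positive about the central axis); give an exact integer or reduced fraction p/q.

43/12

N_ring = 24 + 2·19 = 62
24(ω_s−ω_c) = −62(ω_r−ω_c),  ω_r=0, ω_c=1
ω_s = 1 − (62/24)(0−1) = 43/12
ω_s/ω_c = 43/12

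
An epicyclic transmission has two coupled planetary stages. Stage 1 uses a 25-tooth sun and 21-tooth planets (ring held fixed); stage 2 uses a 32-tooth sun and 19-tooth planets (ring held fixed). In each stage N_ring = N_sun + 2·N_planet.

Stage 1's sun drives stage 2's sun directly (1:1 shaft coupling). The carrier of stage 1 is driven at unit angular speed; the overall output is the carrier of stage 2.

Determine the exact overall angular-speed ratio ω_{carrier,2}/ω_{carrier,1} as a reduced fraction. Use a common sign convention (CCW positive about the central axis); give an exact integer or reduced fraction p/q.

Stage 1: N_ring = 25 + 2·21 = 67
Stage 1: 25(ω_s−ω_c) = −67(ω_r−ω_c),  ω_r=0, ω_c=1
Stage 1: ω_s = 1 − (67/25)(0−1) = 92/25
  ⇒ ω_s¹/ω_c¹ = 92/25
Stage 2: N_ring = 32 + 2·19 = 70
Stage 2: 32(ω_s−ω_c) = −70(ω_r−ω_c),  ω_r=0, ω_s=1
Stage 2: 32(1−ω_c) = −70(0−ω_c)  ⇒  102ω_c = 32  ⇒  ω_c = 16/51
  ⇒ ω_c²/ω_s² = 16/51
Coupling ω_s² = ω_s¹ ⇒ overall = 92/25 × 16/51 = 1472/1275

1472/1275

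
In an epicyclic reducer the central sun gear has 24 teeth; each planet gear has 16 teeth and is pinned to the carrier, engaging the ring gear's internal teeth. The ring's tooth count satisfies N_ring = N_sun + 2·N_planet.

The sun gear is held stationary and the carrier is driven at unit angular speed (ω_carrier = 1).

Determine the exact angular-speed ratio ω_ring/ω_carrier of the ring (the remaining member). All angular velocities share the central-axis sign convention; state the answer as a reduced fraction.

N_ring = 24 + 2·16 = 56
24(ω_s−ω_c) = −56(ω_r−ω_c),  ω_s=0, ω_c=1
ω_r = 1 − (24/56)(0−1) = 10/7
ω_r/ω_c = 10/7

10/7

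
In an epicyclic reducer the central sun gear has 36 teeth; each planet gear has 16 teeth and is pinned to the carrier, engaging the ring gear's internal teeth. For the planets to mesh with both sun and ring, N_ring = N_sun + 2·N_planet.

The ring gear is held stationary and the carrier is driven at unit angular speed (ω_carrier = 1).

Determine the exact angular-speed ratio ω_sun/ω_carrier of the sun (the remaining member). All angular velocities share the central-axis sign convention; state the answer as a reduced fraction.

26/9

N_ring = 36 + 2·16 = 68
36(ω_s−ω_c) = −68(ω_r−ω_c),  ω_r=0, ω_c=1
ω_s = 1 − (68/36)(0−1) = 26/9
ω_s/ω_c = 26/9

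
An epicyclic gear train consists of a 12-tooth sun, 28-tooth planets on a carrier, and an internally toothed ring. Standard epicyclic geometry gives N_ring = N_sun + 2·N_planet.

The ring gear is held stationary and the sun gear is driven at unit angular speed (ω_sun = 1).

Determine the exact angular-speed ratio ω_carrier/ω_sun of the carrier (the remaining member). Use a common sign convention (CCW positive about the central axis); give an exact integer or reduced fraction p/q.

N_ring = 12 + 2·28 = 68
12(ω_s−ω_c) = −68(ω_r−ω_c),  ω_r=0, ω_s=1
12(1−ω_c) = −68(0−ω_c)  ⇒  80ω_c = 12  ⇒  ω_c = 3/20
ω_c/ω_s = 3/20

3/20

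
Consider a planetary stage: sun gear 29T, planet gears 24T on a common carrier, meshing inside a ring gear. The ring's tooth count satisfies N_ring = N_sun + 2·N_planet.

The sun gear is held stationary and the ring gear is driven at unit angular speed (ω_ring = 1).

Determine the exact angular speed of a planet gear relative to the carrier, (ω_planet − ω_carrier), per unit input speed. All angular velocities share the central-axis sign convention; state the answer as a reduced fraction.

N_ring = 29 + 2·24 = 77
29(ω_s−ω_c) = −77(ω_r−ω_c),  ω_s=0, ω_r=1
29(0−ω_c) = −77(1−ω_c)  ⇒  106ω_c = 77  ⇒  ω_c = 77/106
sun–planet: 29·(0−77/106) = −24·(ω_p−ω_c)  ⇒  ω_p−ω_c = −(29/24)·(-77/106) = 2233/2544

2233/2544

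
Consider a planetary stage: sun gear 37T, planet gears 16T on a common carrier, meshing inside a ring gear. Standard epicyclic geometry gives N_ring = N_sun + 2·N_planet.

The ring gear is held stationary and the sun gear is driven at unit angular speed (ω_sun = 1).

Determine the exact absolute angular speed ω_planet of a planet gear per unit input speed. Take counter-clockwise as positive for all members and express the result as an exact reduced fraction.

N_ring = 37 + 2·16 = 69
37(ω_s−ω_c) = −69(ω_r−ω_c),  ω_r=0, ω_s=1
37(1−ω_c) = −69(0−ω_c)  ⇒  106ω_c = 37  ⇒  ω_c = 37/106
sun–planet: 37·(1−37/106) = −16·(ω_p−ω_c)  ⇒  ω_p−ω_c = −(37/16)·(69/106) = -2553/1696
ω_p = 37/106 − 2553/1696 = -37/32

-37/32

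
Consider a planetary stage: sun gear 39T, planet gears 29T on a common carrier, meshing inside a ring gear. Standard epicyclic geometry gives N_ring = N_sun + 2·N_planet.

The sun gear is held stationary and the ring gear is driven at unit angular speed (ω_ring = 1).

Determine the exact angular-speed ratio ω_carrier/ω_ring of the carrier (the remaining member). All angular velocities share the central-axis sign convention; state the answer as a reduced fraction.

N_ring = 39 + 2·29 = 97
39(ω_s−ω_c) = −97(ω_r−ω_c),  ω_s=0, ω_r=1
39(0−ω_c) = −97(1−ω_c)  ⇒  136ω_c = 97  ⇒  ω_c = 97/136
ω_c/ω_r = 97/136

97/136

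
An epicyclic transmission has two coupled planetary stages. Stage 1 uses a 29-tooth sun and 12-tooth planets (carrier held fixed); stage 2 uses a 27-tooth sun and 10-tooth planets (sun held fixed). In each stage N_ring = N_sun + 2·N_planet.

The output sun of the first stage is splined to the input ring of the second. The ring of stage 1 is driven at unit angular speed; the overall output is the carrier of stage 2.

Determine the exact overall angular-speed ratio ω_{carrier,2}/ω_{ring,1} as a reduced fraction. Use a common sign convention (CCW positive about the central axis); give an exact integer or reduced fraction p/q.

-2491/2146

Stage 1: N_ring = 29 + 2·12 = 53
Stage 1: 29(ω_s−ω_c) = −53(ω_r−ω_c),  ω_c=0, ω_r=1
Stage 1: ω_s = 0 − (53/29)(1−0) = -53/29
  ⇒ ω_s¹/ω_r¹ = -53/29
Stage 2: N_ring = 27 + 2·10 = 47
Stage 2: 27(ω_s−ω_c) = −47(ω_r−ω_c),  ω_s=0, ω_r=1
Stage 2: 27(0−ω_c) = −47(1−ω_c)  ⇒  74ω_c = 47  ⇒  ω_c = 47/74
  ⇒ ω_c²/ω_r² = 47/74
Coupling ω_r² = ω_s¹ ⇒ overall = -53/29 × 47/74 = -2491/2146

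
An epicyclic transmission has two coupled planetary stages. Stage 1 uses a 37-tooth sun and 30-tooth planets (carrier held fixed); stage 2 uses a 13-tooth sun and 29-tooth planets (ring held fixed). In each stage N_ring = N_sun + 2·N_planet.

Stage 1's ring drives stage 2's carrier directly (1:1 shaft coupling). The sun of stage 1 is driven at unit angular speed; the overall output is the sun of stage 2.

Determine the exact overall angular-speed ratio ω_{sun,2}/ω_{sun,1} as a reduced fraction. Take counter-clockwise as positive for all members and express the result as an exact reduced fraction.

-3108/1261

Stage 1: N_ring = 37 + 2·30 = 97
Stage 1: 37(ω_s−ω_c) = −97(ω_r−ω_c),  ω_c=0, ω_s=1
Stage 1: ω_r = 0 − (37/97)(1−0) = -37/97
  ⇒ ω_r¹/ω_s¹ = -37/97
Stage 2: N_ring = 13 + 2·29 = 71
Stage 2: 13(ω_s−ω_c) = −71(ω_r−ω_c),  ω_r=0, ω_c=1
Stage 2: ω_s = 1 − (71/13)(0−1) = 84/13
  ⇒ ω_s²/ω_c² = 84/13
Coupling ω_c² = ω_r¹ ⇒ overall = -37/97 × 84/13 = -3108/1261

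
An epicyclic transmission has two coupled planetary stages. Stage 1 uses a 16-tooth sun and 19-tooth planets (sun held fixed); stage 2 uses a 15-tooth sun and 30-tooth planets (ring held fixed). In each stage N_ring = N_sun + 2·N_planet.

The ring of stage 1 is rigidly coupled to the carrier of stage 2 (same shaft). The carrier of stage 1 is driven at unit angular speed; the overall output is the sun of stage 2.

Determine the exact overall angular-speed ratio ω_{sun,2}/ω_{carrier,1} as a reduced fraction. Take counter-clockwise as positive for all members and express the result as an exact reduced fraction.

Stage 1: N_ring = 16 + 2·19 = 54
Stage 1: 16(ω_s−ω_c) = −54(ω_r−ω_c),  ω_s=0, ω_c=1
Stage 1: ω_r = 1 − (16/54)(0−1) = 35/27
  ⇒ ω_r¹/ω_c¹ = 35/27
Stage 2: N_ring = 15 + 2·30 = 75
Stage 2: 15(ω_s−ω_c) = −75(ω_r−ω_c),  ω_r=0, ω_c=1
Stage 2: ω_s = 1 − (75/15)(0−1) = 6
  ⇒ ω_s²/ω_c² = 6
Coupling ω_c² = ω_r¹ ⇒ overall = 35/27 × 6 = 70/9

70/9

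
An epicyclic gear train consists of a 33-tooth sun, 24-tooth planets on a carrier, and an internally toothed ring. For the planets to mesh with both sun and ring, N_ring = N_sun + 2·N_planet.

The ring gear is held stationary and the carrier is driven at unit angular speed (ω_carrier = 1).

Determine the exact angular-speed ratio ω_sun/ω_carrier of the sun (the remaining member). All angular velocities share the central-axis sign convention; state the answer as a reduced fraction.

N_ring = 33 + 2·24 = 81
33(ω_s−ω_c) = −81(ω_r−ω_c),  ω_r=0, ω_c=1
ω_s = 1 − (81/33)(0−1) = 38/11
ω_s/ω_c = 38/11

38/11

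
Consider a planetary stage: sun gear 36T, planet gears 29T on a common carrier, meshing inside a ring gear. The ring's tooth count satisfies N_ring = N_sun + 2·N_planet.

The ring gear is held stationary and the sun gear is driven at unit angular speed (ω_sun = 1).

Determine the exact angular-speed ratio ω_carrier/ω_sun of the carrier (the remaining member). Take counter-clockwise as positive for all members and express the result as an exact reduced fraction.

18/65

N_ring = 36 + 2·29 = 94
36(ω_s−ω_c) = −94(ω_r−ω_c),  ω_r=0, ω_s=1
36(1−ω_c) = −94(0−ω_c)  ⇒  130ω_c = 36  ⇒  ω_c = 18/65
ω_c/ω_s = 18/65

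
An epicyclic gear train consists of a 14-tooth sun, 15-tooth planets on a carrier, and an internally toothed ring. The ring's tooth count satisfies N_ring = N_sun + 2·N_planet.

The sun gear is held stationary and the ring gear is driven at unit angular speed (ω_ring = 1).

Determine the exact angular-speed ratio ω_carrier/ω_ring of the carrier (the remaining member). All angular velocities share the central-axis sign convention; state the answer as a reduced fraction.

22/29

N_ring = 14 + 2·15 = 44
14(ω_s−ω_c) = −44(ω_r−ω_c),  ω_s=0, ω_r=1
14(0−ω_c) = −44(1−ω_c)  ⇒  58ω_c = 44  ⇒  ω_c = 22/29
ω_c/ω_r = 22/29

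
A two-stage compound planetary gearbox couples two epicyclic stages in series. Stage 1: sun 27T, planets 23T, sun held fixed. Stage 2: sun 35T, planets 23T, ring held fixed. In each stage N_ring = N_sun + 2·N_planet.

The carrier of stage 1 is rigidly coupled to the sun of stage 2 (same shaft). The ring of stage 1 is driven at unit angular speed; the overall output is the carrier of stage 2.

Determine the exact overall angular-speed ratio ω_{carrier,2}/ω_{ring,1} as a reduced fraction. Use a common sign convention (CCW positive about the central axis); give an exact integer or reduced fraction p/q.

Stage 1: N_ring = 27 + 2·23 = 73
Stage 1: 27(ω_s−ω_c) = −73(ω_r−ω_c),  ω_s=0, ω_r=1
Stage 1: 27(0−ω_c) = −73(1−ω_c)  ⇒  100ω_c = 73  ⇒  ω_c = 73/100
  ⇒ ω_c¹/ω_r¹ = 73/100
Stage 2: N_ring = 35 + 2·23 = 81
Stage 2: 35(ω_s−ω_c) = −81(ω_r−ω_c),  ω_r=0, ω_s=1
Stage 2: 35(1−ω_c) = −81(0−ω_c)  ⇒  116ω_c = 35  ⇒  ω_c = 35/116
  ⇒ ω_c²/ω_s² = 35/116
Coupling ω_s² = ω_c¹ ⇒ overall = 73/100 × 35/116 = 511/2320

511/2320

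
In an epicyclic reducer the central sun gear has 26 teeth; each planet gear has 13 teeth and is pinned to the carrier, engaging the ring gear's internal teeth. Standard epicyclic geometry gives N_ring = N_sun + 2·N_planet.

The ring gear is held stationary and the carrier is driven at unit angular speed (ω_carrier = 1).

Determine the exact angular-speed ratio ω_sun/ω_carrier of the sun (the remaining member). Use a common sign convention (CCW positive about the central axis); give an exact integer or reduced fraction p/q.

N_ring = 26 + 2·13 = 52
26(ω_s−ω_c) = −52(ω_r−ω_c),  ω_r=0, ω_c=1
ω_s = 1 − (52/26)(0−1) = 3
ω_s/ω_c = 3

3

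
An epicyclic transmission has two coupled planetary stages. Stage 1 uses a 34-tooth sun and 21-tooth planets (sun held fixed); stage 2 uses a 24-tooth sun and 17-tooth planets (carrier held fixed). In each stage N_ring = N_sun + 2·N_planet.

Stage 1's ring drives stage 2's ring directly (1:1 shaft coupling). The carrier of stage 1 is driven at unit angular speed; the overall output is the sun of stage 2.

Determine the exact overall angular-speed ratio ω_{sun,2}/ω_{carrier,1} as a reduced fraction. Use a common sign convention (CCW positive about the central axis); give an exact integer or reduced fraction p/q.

-1595/456

Stage 1: N_ring = 34 + 2·21 = 76
Stage 1: 34(ω_s−ω_c) = −76(ω_r−ω_c),  ω_s=0, ω_c=1
Stage 1: ω_r = 1 − (34/76)(0−1) = 55/38
  ⇒ ω_r¹/ω_c¹ = 55/38
Stage 2: N_ring = 24 + 2·17 = 58
Stage 2: 24(ω_s−ω_c) = −58(ω_r−ω_c),  ω_c=0, ω_r=1
Stage 2: ω_s = 0 − (58/24)(1−0) = -29/12
  ⇒ ω_s²/ω_r² = -29/12
Coupling ω_r² = ω_r¹ ⇒ overall = 55/38 × -29/12 = -1595/456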